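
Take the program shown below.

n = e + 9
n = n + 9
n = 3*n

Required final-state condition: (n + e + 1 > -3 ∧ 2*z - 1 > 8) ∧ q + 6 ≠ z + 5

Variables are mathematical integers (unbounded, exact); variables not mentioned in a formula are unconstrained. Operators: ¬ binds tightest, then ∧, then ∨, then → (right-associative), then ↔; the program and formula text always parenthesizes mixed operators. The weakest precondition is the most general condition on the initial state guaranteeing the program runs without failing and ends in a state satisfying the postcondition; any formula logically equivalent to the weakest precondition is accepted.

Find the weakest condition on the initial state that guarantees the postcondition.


Working backward. After the program, the postcondition (n + e + 1 > -3 ∧ 2*z - 1 > 8) ∧ q + 6 ≠ z + 5 must hold; in canonical form it is e + n > -4 ∧ 2*z > 9 ∧ q ≠ z - 1.
Before n := 3*n: e + 3*n > -4 ∧ 2*z > 9 ∧ q ≠ z - 1
Before n := n + 9: e + 3*n > -31 ∧ 2*z > 9 ∧ q ≠ z - 1
Before n := e + 9: 4*e > -58 ∧ 2*z > 9 ∧ q ≠ z - 1
Answer: WP = 4*e > -58 ∧ 2*z > 9 ∧ q ≠ z - 1


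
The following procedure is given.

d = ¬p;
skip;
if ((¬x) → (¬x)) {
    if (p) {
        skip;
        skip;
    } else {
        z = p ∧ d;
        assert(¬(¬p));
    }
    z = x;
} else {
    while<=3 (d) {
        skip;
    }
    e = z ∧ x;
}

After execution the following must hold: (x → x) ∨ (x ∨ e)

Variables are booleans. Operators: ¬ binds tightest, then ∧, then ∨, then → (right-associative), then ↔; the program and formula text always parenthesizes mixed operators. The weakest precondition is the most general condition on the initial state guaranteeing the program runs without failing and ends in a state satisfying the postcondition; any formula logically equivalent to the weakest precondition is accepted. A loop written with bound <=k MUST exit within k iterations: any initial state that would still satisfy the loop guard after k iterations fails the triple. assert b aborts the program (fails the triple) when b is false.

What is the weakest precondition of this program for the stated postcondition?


Working backward. After the program, the postcondition (x → x) ∨ (x ∨ e) must hold; in canonical form it is true.
Then branch requires (¬p) → p; else branch requires d → (d → (d → (¬d))).
Before the if: (¬p) → p
Before skip: (¬p) → p
Before d := ¬p: (¬p) → p
Answer: WP = (¬p) → p


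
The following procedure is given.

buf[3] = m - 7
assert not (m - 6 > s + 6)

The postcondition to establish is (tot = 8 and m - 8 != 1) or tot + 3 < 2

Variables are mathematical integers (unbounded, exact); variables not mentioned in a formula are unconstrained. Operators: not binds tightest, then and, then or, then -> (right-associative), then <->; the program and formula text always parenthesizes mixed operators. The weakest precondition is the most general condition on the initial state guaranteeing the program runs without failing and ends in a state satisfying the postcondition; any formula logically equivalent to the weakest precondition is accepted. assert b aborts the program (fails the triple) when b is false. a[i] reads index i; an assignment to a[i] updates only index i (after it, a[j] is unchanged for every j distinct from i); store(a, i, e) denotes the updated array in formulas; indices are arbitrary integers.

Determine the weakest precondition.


Working backward. After the program, the postcondition (tot = 8 and m - 8 != 1) or tot + 3 < 2 must hold; in canonical form it is (tot = 8 and m != 9) or tot < -1.
Before assert not (m - 6 > s + 6): (not (m > s + 12)) and ((tot = 8 and m != 9) or tot < -1)
Before buf[3] := m - 7: (not (m > s + 12)) and ((tot = 8 and m != 9) or tot < -1)
Answer: WP = (not (m > s + 12)) and ((tot = 8 and m != 9) or tot < -1)


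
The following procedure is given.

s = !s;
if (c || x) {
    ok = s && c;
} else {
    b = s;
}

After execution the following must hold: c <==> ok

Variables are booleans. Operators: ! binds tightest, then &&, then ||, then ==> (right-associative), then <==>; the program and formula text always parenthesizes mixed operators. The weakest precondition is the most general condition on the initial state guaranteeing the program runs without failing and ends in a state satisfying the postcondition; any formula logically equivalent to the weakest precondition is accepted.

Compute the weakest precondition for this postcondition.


Working backward. After the program, c <==> ok must hold.
Then branch requires c <==> (s && c); else branch requires c <==> ok.
Before the if: ((c || x) ==> (c <==> (s && c))) && ((!(c || x)) ==> (c <==> ok))
Before s := !s: ((c || x) ==> (c <==> ((!s) && c))) && ((!(c || x)) ==> (c <==> ok))
Answer: WP = ((c || x) ==> (c <==> ((!s) && c))) && ((!(c || x)) ==> (c <==> ok))


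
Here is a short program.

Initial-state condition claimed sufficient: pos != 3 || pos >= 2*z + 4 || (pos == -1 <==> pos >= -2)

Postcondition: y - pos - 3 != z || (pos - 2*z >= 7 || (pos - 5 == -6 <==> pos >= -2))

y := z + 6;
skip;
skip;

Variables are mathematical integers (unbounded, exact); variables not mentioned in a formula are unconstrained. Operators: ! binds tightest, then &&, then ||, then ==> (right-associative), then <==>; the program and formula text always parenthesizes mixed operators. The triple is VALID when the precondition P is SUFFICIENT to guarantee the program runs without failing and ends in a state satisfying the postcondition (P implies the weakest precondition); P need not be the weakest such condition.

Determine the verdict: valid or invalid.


Working backward. After the program, the postcondition y - pos - 3 != z || (pos - 2*z >= 7 || (pos - 5 == -6 <==> pos >= -2)) must hold; in canonical form it is y != pos + z + 3 || pos >= 2*z + 7 || (pos == -1 <==> pos >= -2).
Before skip: y != pos + z + 3 || pos >= 2*z + 7 || (pos == -1 <==> pos >= -2)
Before skip: y != pos + z + 3 || pos >= 2*z + 7 || (pos == -1 <==> pos >= -2)
Before y := z + 6: pos != 3 || pos >= 2*z + 7 || (pos == -1 <==> pos >= -2)
The weakest precondition is pos != 3 || pos >= 2*z + 7 || (pos == -1 <==> pos >= -2).
Check whether pos != 3 || pos >= 2*z + 4 || (pos == -1 <==> pos >= -2) implies it.
Countermodel: at the initial state pos = 3, z = -1, the precondition holds but the weakest precondition fails.
Answer: invalid


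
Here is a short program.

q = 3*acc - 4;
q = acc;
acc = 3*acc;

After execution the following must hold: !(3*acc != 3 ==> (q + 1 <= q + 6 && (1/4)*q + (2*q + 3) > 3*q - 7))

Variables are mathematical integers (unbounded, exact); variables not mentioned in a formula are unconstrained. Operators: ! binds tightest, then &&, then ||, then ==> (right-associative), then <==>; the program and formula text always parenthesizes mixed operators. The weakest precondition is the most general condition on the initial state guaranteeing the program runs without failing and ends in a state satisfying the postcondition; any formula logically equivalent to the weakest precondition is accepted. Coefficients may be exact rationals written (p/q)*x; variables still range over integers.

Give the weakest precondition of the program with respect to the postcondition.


Working backward. After the program, the postcondition !(3*acc != 3 ==> (q + 1 <= q + 6 && (1/4)*q + (2*q + 3) > 3*q - 7)) must hold; in canonical form it is !(3*acc != 3 ==> (3/4)*q < 10).
Before acc := 3*acc: !(9*acc != 3 ==> (3/4)*q < 10)
Before q := acc: !(9*acc != 3 ==> (3/4)*acc < 10)
Before q := 3*acc - 4: !(9*acc != 3 ==> (3/4)*acc < 10)
Answer: WP = !(9*acc != 3 ==> (3/4)*acc < 10)


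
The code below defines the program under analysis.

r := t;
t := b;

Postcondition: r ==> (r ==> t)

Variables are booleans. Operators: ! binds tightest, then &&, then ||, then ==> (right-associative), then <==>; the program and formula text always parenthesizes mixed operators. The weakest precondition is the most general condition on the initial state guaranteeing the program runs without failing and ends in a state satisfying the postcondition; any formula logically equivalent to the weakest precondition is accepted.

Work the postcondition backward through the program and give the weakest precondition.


Working backward. After the program, r ==> (r ==> t) must hold.
Before t := b: r ==> (r ==> b)
Before r := t: t ==> (t ==> b)
Answer: WP = t ==> (t ==> b)


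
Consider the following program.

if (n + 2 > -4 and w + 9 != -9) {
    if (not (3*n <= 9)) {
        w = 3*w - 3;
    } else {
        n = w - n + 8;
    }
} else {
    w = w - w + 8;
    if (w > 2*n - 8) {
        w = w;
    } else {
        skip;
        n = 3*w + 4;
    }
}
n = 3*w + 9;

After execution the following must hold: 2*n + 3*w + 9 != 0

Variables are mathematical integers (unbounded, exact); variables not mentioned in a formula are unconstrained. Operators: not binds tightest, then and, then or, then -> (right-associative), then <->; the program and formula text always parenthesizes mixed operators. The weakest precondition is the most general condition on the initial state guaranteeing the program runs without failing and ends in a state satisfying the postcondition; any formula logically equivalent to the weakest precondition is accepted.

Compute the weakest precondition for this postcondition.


Working backward. After the program, the postcondition 2*n + 3*w + 9 != 0 must hold; in canonical form it is 2*n + 3*w != -9.
Before n := 3*w + 9: 9*w != -27
Then branch requires ((not (3*n <= 9)) -> 27*w != 0) and (3*n <= 9 -> 9*w != -27); else branch requires true.
Before the if: (n > -6 and w != -18) -> (((not (3*n <= 9)) -> 27*w != 0) and (3*n <= 9 -> 9*w != -27))
Answer: WP = (n > -6 and w != -18) -> (((not (3*n <= 9)) -> 27*w != 0) and (3*n <= 9 -> 9*w != -27))


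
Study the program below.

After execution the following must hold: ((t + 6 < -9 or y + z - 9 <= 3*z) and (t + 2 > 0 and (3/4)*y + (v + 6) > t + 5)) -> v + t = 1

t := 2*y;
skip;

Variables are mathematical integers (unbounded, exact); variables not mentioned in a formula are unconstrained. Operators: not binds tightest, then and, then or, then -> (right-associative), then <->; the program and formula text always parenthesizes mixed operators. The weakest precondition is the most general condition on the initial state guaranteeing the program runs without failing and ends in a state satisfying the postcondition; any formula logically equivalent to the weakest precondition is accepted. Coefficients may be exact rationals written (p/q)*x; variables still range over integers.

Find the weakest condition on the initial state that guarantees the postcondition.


Working backward. After the program, the postcondition ((t + 6 < -9 or y + z - 9 <= 3*z) and (t + 2 > 0 and (3/4)*y + (v + 6) > t + 5)) -> v + t = 1 must hold; in canonical form it is ((t < -15 or y <= 2*z + 9) and t > -2 and v + (3/4)*y > t - 1) -> t + v = 1.
Before skip: ((t < -15 or y <= 2*z + 9) and t > -2 and v + (3/4)*y > t - 1) -> t + v = 1
Before t := 2*y: ((2*y < -15 or y <= 2*z + 9) and 2*y > -2 and v > (5/4)*y - 1) -> v + 2*y = 1
Answer: WP = ((2*y < -15 or y <= 2*z + 9) and 2*y > -2 and v > (5/4)*y - 1) -> v + 2*y = 1


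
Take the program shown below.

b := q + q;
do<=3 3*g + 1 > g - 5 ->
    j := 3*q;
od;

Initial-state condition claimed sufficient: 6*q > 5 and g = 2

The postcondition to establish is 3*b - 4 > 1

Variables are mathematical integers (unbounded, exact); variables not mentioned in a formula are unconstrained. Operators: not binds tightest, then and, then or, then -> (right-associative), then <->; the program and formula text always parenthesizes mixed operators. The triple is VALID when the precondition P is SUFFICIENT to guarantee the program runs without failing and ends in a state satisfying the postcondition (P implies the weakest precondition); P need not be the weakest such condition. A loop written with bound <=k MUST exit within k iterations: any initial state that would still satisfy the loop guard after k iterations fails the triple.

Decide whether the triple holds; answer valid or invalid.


Working backward. After the program, the postcondition 3*b - 4 > 1 must hold; in canonical form it is 3*b > 5.
Before the loop (bound <=3), unroll the exhaustion recursion (WP_0 = exit-now case; WP_j = one more guarded iteration, up to j = 3):
  WP_0: (not (2*g > -6)) and 3*b > 5
  WP_1: (2*g > -6 -> ((not (2*g > -6)) and 3*b > 5)) and ((not (2*g > -6)) -> 3*b > 5)
  WP_2: (2*g > -6 -> ((2*g > -6 -> ((not (2*g > -6)) and 3*b > 5)) and ((not (2*g > -6)) -> 3*b > 5))) and ((not (2*g > -6)) -> 3*b > 5)
  WP_3: (2*g > -6 -> ((2*g > -6 -> ((2*g > -6 -> ((not (2*g > -6)) and 3*b > 5)) and ((not (2*g > -6)) -> 3*b > 5))) and ((not (2*g > -6)) -> 3*b > 5))) and ((not (2*g > -6)) -> 3*b > 5)
So before the loop: (2*g > -6 -> ((2*g > -6 -> ((2*g > -6 -> ((not (2*g > -6)) and 3*b > 5)) and ((not (2*g > -6)) -> 3*b > 5))) and ((not (2*g > -6)) -> 3*b > 5))) and ((not (2*g > -6)) -> 3*b > 5)
Before b := q + q: (2*g > -6 -> ((2*g > -6 -> ((2*g > -6 -> ((not (2*g > -6)) and 6*q > 5)) and ((not (2*g > -6)) -> 6*q > 5))) and ((not (2*g > -6)) -> 6*q > 5))) and ((not (2*g > -6)) -> 6*q > 5)
The weakest precondition is (2*g > -6 -> ((2*g > -6 -> ((2*g > -6 -> ((not (2*g > -6)) and 6*q > 5)) and ((not (2*g > -6)) -> 6*q > 5))) and ((not (2*g > -6)) -> 6*q > 5))) and ((not (2*g > -6)) -> 6*q > 5).
Check whether 6*q > 5 and g = 2 implies it.
Countermodel: at the initial state g = 2, q = 1, the precondition holds but the weakest precondition fails.
Answer: invalid


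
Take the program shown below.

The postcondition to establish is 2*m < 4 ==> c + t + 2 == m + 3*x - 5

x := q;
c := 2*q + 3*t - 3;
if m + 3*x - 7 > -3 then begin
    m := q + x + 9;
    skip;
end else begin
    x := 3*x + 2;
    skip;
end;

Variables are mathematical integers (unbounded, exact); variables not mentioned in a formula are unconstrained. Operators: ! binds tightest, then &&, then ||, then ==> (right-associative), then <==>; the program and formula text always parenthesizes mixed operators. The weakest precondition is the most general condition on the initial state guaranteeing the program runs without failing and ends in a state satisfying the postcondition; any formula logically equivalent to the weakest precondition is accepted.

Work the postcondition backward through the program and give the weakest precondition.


Working backward. After the program, the postcondition 2*m < 4 ==> c + t + 2 == m + 3*x - 5 must hold; in canonical form it is 2*m < 4 ==> c + t == m + 3*x - 7.
Then branch requires 2*q + 2*x < -14 ==> c + t == q + 4*x + 2; else branch requires 2*m < 4 ==> c + t == m + 9*x - 1.
Before the if: (m + 3*x > 4 ==> (2*q + 2*x < -14 ==> c + t == q + 4*x + 2)) && ((!(m + 3*x > 4)) ==> (2*m < 4 ==> c + t == m + 9*x - 1))
Before c := 2*q + 3*t - 3: (m + 3*x > 4 ==> (2*q + 2*x < -14 ==> q + 4*t == 4*x + 5)) && ((!(m + 3*x > 4)) ==> (2*m < 4 ==> 2*q + 4*t == m + 9*x + 2))
Before x := q: (m + 3*q > 4 ==> (4*q < -14 ==> 4*t == 3*q + 5)) && ((!(m + 3*q > 4)) ==> (2*m < 4 ==> 4*t == m + 7*q + 2))
Answer: WP = (m + 3*q > 4 ==> (4*q < -14 ==> 4*t == 3*q + 5)) && ((!(m + 3*q > 4)) ==> (2*m < 4 ==> 4*t == m + 7*q + 2))


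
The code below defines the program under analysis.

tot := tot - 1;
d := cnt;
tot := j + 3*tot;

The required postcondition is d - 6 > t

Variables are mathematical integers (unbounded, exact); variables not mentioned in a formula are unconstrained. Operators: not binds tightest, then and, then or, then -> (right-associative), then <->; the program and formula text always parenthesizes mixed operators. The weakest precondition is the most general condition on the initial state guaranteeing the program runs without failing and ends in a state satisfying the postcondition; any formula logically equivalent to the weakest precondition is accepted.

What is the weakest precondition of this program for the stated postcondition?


Working backward. After the program, the postcondition d - 6 > t must hold; in canonical form it is d > t + 6.
Before tot := j + 3*tot: d > t + 6
Before d := cnt: cnt > t + 6
Before tot := tot - 1: cnt > t + 6
Answer: WP = cnt > t + 6


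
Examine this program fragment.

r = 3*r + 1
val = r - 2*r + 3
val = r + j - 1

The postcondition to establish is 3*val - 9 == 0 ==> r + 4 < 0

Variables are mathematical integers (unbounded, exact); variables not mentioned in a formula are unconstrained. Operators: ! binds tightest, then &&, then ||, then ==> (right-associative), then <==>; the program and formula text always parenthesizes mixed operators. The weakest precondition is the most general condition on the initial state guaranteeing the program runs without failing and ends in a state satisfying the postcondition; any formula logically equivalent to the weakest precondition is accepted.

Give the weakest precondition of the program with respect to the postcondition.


Working backward. After the program, the postcondition 3*val - 9 == 0 ==> r + 4 < 0 must hold; in canonical form it is 3*val == 9 ==> r < -4.
Before val := r + j - 1: 3*j + 3*r == 12 ==> r < -4
Before val := r - 2*r + 3: 3*j + 3*r == 12 ==> r < -4
Before r := 3*r + 1: 3*j + 9*r == 9 ==> 3*r < -5
Answer: WP = 3*j + 9*r == 9 ==> 3*r < -5


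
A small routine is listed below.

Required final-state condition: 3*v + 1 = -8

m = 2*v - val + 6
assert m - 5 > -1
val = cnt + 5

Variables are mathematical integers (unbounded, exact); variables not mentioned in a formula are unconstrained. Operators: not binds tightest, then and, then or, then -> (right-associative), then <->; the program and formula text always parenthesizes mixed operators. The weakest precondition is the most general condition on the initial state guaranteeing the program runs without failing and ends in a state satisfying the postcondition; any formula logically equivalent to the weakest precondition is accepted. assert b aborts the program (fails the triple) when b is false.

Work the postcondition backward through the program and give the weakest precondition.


Working backward. After the program, the postcondition 3*v + 1 = -8 must hold; in canonical form it is 3*v = -9.
Before val := cnt + 5: 3*v = -9
Before assert m - 5 > -1: m > 4 and 3*v = -9
Before m := 2*v - val + 6: 2*v > val - 2 and 3*v = -9
Answer: WP = 2*v > val - 2 and 3*v = -9


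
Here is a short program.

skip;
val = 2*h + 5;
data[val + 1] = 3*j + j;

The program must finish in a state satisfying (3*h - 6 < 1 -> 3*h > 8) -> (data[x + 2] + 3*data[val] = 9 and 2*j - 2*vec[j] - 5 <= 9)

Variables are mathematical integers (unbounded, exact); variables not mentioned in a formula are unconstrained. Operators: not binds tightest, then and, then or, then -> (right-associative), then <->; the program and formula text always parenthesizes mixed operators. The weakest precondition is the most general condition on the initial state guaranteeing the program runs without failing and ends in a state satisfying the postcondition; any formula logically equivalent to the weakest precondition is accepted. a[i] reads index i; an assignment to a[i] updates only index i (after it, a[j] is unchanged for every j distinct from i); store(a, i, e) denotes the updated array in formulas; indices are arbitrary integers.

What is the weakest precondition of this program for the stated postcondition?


Working backward. After the program, the postcondition (3*h - 6 < 1 -> 3*h > 8) -> (data[x + 2] + 3*data[val] = 9 and 2*j - 2*vec[j] - 5 <= 9) must hold; in canonical form it is (3*h < 7 -> 3*h > 8) -> (data[x + 2] + 3*data[val] = 9 and 2*j <= 2*vec[j] + 14).
Before data[val + 1] := 3*j + j: (3*h < 7 -> 3*h > 8) -> (store(data, val + 1, 4*j)[x + 2] + 3*store(data, val + 1, 4*j)[val] = 9 and 2*j <= 2*vec[j] + 14)
Before val := 2*h + 5: (3*h < 7 -> 3*h > 8) -> (3*store(data, 2*h + 6, 4*j)[2*h + 5] + store(data, 2*h + 6, 4*j)[x + 2] = 9 and 2*j <= 2*vec[j] + 14)
Before skip: (3*h < 7 -> 3*h > 8) -> (3*store(data, 2*h + 6, 4*j)[2*h + 5] + store(data, 2*h + 6, 4*j)[x + 2] = 9 and 2*j <= 2*vec[j] + 14)
Answer: WP = (3*h < 7 -> 3*h > 8) -> (3*store(data, 2*h + 6, 4*j)[2*h + 5] + store(data, 2*h + 6, 4*j)[x + 2] = 9 and 2*j <= 2*vec[j] + 14)


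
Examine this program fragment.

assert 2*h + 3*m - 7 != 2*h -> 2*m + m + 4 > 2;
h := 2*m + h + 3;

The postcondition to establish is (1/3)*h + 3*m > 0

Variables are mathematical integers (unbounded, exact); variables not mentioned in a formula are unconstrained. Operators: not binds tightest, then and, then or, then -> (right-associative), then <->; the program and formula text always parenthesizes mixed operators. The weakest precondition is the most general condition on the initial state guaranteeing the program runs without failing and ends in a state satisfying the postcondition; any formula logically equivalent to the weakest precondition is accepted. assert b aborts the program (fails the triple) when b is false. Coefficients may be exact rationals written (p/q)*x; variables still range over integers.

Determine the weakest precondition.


Working backward. After the program, (1/3)*h + 3*m > 0 must hold.
Before h := 2*m + h + 3: (1/3)*h + (11/3)*m > -1
Before assert 2*h + 3*m - 7 != 2*h -> 2*m + m + 4 > 2: (3*m != 7 -> 3*m > -2) and (1/3)*h + (11/3)*m > -1
Answer: WP = (3*m != 7 -> 3*m > -2) and (1/3)*h + (11/3)*m > -1


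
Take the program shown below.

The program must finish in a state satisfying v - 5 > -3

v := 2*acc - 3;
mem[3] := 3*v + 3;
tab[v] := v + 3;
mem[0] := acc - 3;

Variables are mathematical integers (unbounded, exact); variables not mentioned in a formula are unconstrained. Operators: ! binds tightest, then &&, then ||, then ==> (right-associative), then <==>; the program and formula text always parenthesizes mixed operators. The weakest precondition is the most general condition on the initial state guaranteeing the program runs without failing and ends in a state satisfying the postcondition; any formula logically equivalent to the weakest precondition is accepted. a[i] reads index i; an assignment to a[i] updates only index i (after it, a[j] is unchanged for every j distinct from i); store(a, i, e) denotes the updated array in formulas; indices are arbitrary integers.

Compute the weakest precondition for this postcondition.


Working backward. After the program, the postcondition v - 5 > -3 must hold; in canonical form it is v > 2.
Before mem[0] := acc - 3: v > 2
Before tab[v] := v + 3: v > 2
Before mem[3] := 3*v + 3: v > 2
Before v := 2*acc - 3: 2*acc > 5
Answer: WP = 2*acc > 5


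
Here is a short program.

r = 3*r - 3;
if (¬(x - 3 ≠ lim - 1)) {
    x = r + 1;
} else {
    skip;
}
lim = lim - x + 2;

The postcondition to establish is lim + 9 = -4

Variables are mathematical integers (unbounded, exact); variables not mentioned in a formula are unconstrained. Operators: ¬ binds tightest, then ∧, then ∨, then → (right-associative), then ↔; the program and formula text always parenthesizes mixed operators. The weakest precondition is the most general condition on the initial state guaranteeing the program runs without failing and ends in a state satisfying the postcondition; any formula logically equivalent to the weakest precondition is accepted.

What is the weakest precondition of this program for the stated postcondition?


Working backward. After the program, the postcondition lim + 9 = -4 must hold; in canonical form it is lim = -13.
Before lim := lim - x + 2: lim = x - 15
Then branch requires lim = r - 14; else branch requires lim = x - 15.
Before the if: ((¬(x ≠ lim + 2)) → lim = r - 14) ∧ (x ≠ lim + 2 → lim = x - 15)
Before r := 3*r - 3: ((¬(x ≠ lim + 2)) → lim = 3*r - 17) ∧ (x ≠ lim + 2 → lim = x - 15)
Answer: WP = ((¬(x ≠ lim + 2)) → lim = 3*r - 17) ∧ (x ≠ lim + 2 → lim = x - 15)


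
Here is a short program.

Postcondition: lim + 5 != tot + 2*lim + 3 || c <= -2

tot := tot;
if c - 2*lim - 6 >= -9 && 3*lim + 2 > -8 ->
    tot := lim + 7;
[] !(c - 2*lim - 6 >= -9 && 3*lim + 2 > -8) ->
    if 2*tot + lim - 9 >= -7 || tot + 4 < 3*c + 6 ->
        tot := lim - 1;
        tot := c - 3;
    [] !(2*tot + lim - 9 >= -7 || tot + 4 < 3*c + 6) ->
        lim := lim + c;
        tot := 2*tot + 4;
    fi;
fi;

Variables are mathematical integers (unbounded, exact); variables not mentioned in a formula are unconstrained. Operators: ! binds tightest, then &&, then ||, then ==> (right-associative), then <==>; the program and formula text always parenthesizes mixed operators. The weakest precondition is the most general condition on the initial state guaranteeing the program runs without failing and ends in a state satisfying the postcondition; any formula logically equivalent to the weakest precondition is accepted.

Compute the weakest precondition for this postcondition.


Working backward. After the program, the postcondition lim + 5 != tot + 2*lim + 3 || c <= -2 must hold; in canonical form it is lim + tot != 2 || c <= -2.
Then branch requires 2*lim != -5 || c <= -2; else branch requires ((lim + 2*tot >= 2 || tot < 3*c + 2) ==> (c + lim != 5 || c <= -2)) && ((!(lim + 2*tot >= 2 || tot < 3*c + 2)) ==> (c + lim + 2*tot != -2 || c <= -2)).
Before the if: ((c >= 2*lim - 3 && 3*lim > -10) ==> (2*lim != -5 || c <= -2)) && ((!(c >= 2*lim - 3 && 3*lim > -10)) ==> (((lim + 2*tot >= 2 || tot < 3*c + 2) ==> (c + lim != 5 || c <= -2)) && ((!(lim + 2*tot >= 2 || tot < 3*c + 2)) ==> (c + lim + 2*tot != -2 || c <= -2))))
Before tot := tot: ((c >= 2*lim - 3 && 3*lim > -10) ==> (2*lim != -5 || c <= -2)) && ((!(c >= 2*lim - 3 && 3*lim > -10)) ==> (((lim + 2*tot >= 2 || tot < 3*c + 2) ==> (c + lim != 5 || c <= -2)) && ((!(lim + 2*tot >= 2 || tot < 3*c + 2)) ==> (c + lim + 2*tot != -2 || c <= -2))))
Answer: WP = ((c >= 2*lim - 3 && 3*lim > -10) ==> (2*lim != -5 || c <= -2)) && ((!(c >= 2*lim - 3 && 3*lim > -10)) ==> (((lim + 2*tot >= 2 || tot < 3*c + 2) ==> (c + lim != 5 || c <= -2)) && ((!(lim + 2*tot >= 2 || tot < 3*c + 2)) ==> (c + lim + 2*tot != -2 || c <= -2))))


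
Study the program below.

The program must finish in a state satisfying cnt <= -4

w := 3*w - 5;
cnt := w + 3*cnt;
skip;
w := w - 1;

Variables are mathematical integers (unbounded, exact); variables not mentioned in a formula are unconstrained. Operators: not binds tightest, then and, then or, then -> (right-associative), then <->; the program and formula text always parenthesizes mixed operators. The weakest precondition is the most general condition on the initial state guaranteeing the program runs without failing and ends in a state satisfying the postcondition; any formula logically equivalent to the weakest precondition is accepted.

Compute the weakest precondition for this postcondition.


Working backward. After the program, cnt <= -4 must hold.
Before w := w - 1: cnt <= -4
Before skip: cnt <= -4
Before cnt := w + 3*cnt: 3*cnt + w <= -4
Before w := 3*w - 5: 3*cnt + 3*w <= 1
Answer: WP = 3*cnt + 3*w <= 1


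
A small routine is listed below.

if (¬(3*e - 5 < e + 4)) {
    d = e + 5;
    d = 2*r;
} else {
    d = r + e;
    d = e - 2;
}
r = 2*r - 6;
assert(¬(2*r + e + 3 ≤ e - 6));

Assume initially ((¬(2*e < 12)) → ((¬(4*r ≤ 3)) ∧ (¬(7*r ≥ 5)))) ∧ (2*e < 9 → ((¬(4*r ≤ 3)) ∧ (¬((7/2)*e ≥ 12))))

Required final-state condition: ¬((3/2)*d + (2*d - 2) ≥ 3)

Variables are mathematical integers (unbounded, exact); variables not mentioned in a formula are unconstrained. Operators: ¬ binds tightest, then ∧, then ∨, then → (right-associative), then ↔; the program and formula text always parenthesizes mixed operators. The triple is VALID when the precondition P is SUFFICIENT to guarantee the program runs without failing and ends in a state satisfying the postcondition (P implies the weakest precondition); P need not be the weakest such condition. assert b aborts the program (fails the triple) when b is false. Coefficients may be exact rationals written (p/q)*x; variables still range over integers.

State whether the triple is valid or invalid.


Working backward. After the program, the postcondition ¬((3/2)*d + (2*d - 2) ≥ 3) must hold; in canonical form it is ¬((7/2)*d ≥ 5).
Before assert ¬(2*r + e + 3 ≤ e - 6): (¬(2*r ≤ -9)) ∧ (¬((7/2)*d ≥ 5))
Before r := 2*r - 6: (¬(4*r ≤ 3)) ∧ (¬((7/2)*d ≥ 5))
Then branch requires (¬(4*r ≤ 3)) ∧ (¬(7*r ≥ 5)); else branch requires (¬(4*r ≤ 3)) ∧ (¬((7/2)*e ≥ 12)).
Before the if: ((¬(2*e < 9)) → ((¬(4*r ≤ 3)) ∧ (¬(7*r ≥ 5)))) ∧ (2*e < 9 → ((¬(4*r ≤ 3)) ∧ (¬((7/2)*e ≥ 12))))
The weakest precondition is ((¬(2*e < 9)) → ((¬(4*r ≤ 3)) ∧ (¬(7*r ≥ 5)))) ∧ (2*e < 9 → ((¬(4*r ≤ 3)) ∧ (¬((7/2)*e ≥ 12)))).
Check whether ((¬(2*e < 12)) → ((¬(4*r ≤ 3)) ∧ (¬(7*r ≥ 5)))) ∧ (2*e < 9 → ((¬(4*r ≤ 3)) ∧ (¬((7/2)*e ≥ 12)))) implies it.
Countermodel: at the initial state e = 5, r = 1, the precondition holds but the weakest precondition fails.
Answer: invalid


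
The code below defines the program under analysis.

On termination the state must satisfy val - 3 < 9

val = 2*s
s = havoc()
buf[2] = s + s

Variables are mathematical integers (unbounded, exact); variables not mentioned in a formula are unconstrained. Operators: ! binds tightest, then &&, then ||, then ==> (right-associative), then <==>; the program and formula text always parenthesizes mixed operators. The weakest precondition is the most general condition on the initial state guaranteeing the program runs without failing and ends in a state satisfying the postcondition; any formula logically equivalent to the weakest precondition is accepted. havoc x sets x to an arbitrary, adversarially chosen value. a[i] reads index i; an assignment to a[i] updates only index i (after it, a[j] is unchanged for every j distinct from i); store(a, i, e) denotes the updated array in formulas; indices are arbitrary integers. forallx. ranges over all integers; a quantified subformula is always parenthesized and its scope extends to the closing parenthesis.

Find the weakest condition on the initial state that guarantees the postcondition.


Working backward. After the program, the postcondition val - 3 < 9 must hold; in canonical form it is val < 12.
Before buf[2] := s + s: val < 12
Before havoc s: val < 12
Before val := 2*s: 2*s < 12
Answer: WP = 2*s < 12


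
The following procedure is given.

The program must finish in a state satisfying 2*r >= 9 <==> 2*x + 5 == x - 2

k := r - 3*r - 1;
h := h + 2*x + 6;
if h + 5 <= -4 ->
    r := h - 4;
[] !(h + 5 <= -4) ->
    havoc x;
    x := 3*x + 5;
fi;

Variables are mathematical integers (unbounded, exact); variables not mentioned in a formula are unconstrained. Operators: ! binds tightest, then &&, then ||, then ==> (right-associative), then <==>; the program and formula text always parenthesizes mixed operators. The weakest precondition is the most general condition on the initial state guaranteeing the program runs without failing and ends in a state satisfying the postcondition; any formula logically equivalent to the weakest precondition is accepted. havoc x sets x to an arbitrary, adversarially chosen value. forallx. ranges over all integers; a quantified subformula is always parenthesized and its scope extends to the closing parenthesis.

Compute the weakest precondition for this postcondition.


Working backward. After the program, the postcondition 2*r >= 9 <==> 2*x + 5 == x - 2 must hold; in canonical form it is 2*r >= 9 <==> x == -7.
Then branch requires 2*h >= 17 <==> x == -7; else branch requires forall x_1. (2*r >= 9 <==> 3*x_1 == -12).
Before the if: (h <= -9 ==> (2*h >= 17 <==> x == -7)) && ((!(h <= -9)) ==> (forall x_1. (2*r >= 9 <==> 3*x_1 == -12)))
Before h := h + 2*x + 6: (h + 2*x <= -15 ==> (2*h + 4*x >= 5 <==> x == -7)) && ((!(h + 2*x <= -15)) ==> (forall x_1. (2*r >= 9 <==> 3*x_1 == -12)))
Before k := r - 3*r - 1: (h + 2*x <= -15 ==> (2*h + 4*x >= 5 <==> x == -7)) && ((!(h + 2*x <= -15)) ==> (forall x_1. (2*r >= 9 <==> 3*x_1 == -12)))
Answer: WP = (h + 2*x <= -15 ==> (2*h + 4*x >= 5 <==> x == -7)) && ((!(h + 2*x <= -15)) ==> (forall x_1. (2*r >= 9 <==> 3*x_1 == -12)))


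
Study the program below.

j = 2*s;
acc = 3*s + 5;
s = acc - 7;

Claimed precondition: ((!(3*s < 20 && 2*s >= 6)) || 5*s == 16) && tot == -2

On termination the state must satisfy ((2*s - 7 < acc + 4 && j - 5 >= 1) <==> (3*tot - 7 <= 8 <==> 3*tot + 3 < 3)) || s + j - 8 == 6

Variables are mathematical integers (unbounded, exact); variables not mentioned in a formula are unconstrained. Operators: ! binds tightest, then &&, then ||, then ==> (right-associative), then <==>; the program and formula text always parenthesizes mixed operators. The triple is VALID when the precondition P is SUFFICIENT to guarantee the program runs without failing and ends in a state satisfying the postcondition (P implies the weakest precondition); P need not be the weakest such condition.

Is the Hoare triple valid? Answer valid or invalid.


Working backward. After the program, the postcondition ((2*s - 7 < acc + 4 && j - 5 >= 1) <==> (3*tot - 7 <= 8 <==> 3*tot + 3 < 3)) || s + j - 8 == 6 must hold; in canonical form it is ((2*s < acc + 11 && j >= 6) <==> (3*tot <= 15 <==> 3*tot < 0)) || j + s == 14.
Before s := acc - 7: ((acc < 25 && j >= 6) <==> (3*tot <= 15 <==> 3*tot < 0)) || acc + j == 21
Before acc := 3*s + 5: ((3*s < 20 && j >= 6) <==> (3*tot <= 15 <==> 3*tot < 0)) || j + 3*s == 16
Before j := 2*s: ((3*s < 20 && 2*s >= 6) <==> (3*tot <= 15 <==> 3*tot < 0)) || 5*s == 16
The weakest precondition is ((3*s < 20 && 2*s >= 6) <==> (3*tot <= 15 <==> 3*tot < 0)) || 5*s == 16.
Check whether ((!(3*s < 20 && 2*s >= 6)) || 5*s == 16) && tot == -2 implies it.
Countermodel: at the initial state s = 0, tot = -2, the precondition holds but the weakest precondition fails.
Answer: invalid


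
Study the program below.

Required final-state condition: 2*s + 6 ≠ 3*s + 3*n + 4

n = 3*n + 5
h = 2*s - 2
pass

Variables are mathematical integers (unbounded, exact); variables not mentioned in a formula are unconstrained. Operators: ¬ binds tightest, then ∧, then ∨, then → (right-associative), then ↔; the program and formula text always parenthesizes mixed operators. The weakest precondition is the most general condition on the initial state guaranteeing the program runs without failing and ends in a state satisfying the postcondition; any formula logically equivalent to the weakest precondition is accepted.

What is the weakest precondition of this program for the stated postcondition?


Working backward. After the program, the postcondition 2*s + 6 ≠ 3*s + 3*n + 4 must hold; in canonical form it is 3*n + s ≠ 2.
Before skip: 3*n + s ≠ 2
Before h := 2*s - 2: 3*n + s ≠ 2
Before n := 3*n + 5: 9*n + s ≠ -13
Answer: WP = 9*n + s ≠ -13


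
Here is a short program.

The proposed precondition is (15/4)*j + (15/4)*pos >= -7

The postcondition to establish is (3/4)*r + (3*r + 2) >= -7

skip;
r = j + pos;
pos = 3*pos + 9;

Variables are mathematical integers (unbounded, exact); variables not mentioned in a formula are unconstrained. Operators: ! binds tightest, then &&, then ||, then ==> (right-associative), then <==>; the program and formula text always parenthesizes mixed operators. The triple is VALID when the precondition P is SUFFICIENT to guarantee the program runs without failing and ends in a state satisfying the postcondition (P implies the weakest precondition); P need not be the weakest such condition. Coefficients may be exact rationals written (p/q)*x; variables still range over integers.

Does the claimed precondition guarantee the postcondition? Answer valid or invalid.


Working backward. After the program, the postcondition (3/4)*r + (3*r + 2) >= -7 must hold; in canonical form it is (15/4)*r >= -9.
Before pos := 3*pos + 9: (15/4)*r >= -9
Before r := j + pos: (15/4)*j + (15/4)*pos >= -9
Before skip: (15/4)*j + (15/4)*pos >= -9
The weakest precondition is (15/4)*j + (15/4)*pos >= -9.
Check whether (15/4)*j + (15/4)*pos >= -7 implies it.
Every state satisfying the precondition satisfies the weakest precondition: the implication holds.
Answer: valid


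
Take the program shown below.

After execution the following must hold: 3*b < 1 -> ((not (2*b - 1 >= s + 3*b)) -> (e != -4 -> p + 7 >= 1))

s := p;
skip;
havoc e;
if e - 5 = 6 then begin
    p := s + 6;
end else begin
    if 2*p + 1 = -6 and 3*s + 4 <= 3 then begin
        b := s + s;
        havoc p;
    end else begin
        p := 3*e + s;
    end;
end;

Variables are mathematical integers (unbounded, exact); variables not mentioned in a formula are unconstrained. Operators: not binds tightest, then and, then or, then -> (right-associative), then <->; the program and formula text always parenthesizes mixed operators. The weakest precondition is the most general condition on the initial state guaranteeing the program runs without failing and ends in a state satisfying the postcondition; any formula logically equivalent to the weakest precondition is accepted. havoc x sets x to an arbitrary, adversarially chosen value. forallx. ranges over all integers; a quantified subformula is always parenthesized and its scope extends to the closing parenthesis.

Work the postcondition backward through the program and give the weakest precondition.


Working backward. After the program, the postcondition 3*b < 1 -> ((not (2*b - 1 >= s + 3*b)) -> (e != -4 -> p + 7 >= 1)) must hold; in canonical form it is 3*b < 1 -> ((not (b + s <= -1)) -> (e != -4 -> p >= -6)).
Then branch requires 3*b < 1 -> ((not (b + s <= -1)) -> (e != -4 -> s >= -12)); else branch requires ((2*p = -7 and 3*s <= -1) -> (forall p_1. (6*s < 1 -> ((not (3*s <= -1)) -> (e != -4 -> p_1 >= -6))))) and ((not (2*p = -7 and 3*s <= -1)) -> (3*b < 1 -> ((not (b + s <= -1)) -> (e != -4 -> 3*e + s >= -6)))).
Before the if: (e = 11 -> (3*b < 1 -> ((not (b + s <= -1)) -> (e != -4 -> s >= -12)))) and ((not (e = 11)) -> (((2*p = -7 and 3*s <= -1) -> (forall p_1. (6*s < 1 -> ((not (3*s <= -1)) -> (e != -4 -> p_1 >= -6))))) and ((not (2*p = -7 and 3*s <= -1)) -> (3*b < 1 -> ((not (b + s <= -1)) -> (e != -4 -> 3*e + s >= -6))))))
Before havoc e: forall e_1. ((e_1 = 11 -> (3*b < 1 -> ((not (b + s <= -1)) -> (e_1 != -4 -> s >= -12)))) and ((not (e_1 = 11)) -> (((2*p = -7 and 3*s <= -1) -> (forall p_1. (6*s < 1 -> ((not (3*s <= -1)) -> (e_1 != -4 -> p_1 >= -6))))) and ((not (2*p = -7 and 3*s <= -1)) -> (3*b < 1 -> ((not (b + s <= -1)) -> (e_1 != -4 -> 3*e_1 + s >= -6)))))))
Before skip: forall e_1. ((e_1 = 11 -> (3*b < 1 -> ((not (b + s <= -1)) -> (e_1 != -4 -> s >= -12)))) and ((not (e_1 = 11)) -> (((2*p = -7 and 3*s <= -1) -> (forall p_1. (6*s < 1 -> ((not (3*s <= -1)) -> (e_1 != -4 -> p_1 >= -6))))) and ((not (2*p = -7 and 3*s <= -1)) -> (3*b < 1 -> ((not (b + s <= -1)) -> (e_1 != -4 -> 3*e_1 + s >= -6)))))))
Before s := p: forall e_1. ((e_1 = 11 -> (3*b < 1 -> ((not (b + p <= -1)) -> (e_1 != -4 -> p >= -12)))) and ((not (e_1 = 11)) -> (((2*p = -7 and 3*p <= -1) -> (forall p_1. (6*p < 1 -> ((not (3*p <= -1)) -> (e_1 != -4 -> p_1 >= -6))))) and ((not (2*p = -7 and 3*p <= -1)) -> (3*b < 1 -> ((not (b + p <= -1)) -> (e_1 != -4 -> 3*e_1 + p >= -6)))))))
Answer: WP = forall e_1. ((e_1 = 11 -> (3*b < 1 -> ((not (b + p <= -1)) -> (e_1 != -4 -> p >= -12)))) and ((not (e_1 = 11)) -> (((2*p = -7 and 3*p <= -1) -> (forall p_1. (6*p < 1 -> ((not (3*p <= -1)) -> (e_1 != -4 -> p_1 >= -6))))) and ((not (2*p = -7 and 3*p <= -1)) -> (3*b < 1 -> ((not (b + p <= -1)) -> (e_1 != -4 -> 3*e_1 + p >= -6)))))))


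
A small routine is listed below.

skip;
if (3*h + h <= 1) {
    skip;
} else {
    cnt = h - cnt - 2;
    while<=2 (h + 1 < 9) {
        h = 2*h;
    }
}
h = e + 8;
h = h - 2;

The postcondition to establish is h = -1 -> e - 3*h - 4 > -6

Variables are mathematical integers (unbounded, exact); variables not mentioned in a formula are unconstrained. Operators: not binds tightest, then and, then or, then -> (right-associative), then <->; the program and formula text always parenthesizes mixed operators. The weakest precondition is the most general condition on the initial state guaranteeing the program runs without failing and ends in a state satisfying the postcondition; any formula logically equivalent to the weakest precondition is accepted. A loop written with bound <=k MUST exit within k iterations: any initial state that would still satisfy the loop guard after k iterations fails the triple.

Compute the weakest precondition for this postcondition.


Working backward. After the program, the postcondition h = -1 -> e - 3*h - 4 > -6 must hold; in canonical form it is h = -1 -> e > 3*h - 2.
Before h := h - 2: h = 1 -> e > 3*h - 8
Before h := e + 8: e = -7 -> 2*e < -16
Then branch requires e = -7 -> 2*e < -16; else branch requires (h < 8 -> ((2*h < 8 -> ((not (4*h < 8)) and (e = -7 -> 2*e < -16))) and ((not (2*h < 8)) -> (e = -7 -> 2*e < -16)))) and ((not (h < 8)) -> (e = -7 -> 2*e < -16)).
Before the if: (4*h <= 1 -> (e = -7 -> 2*e < -16)) and ((not (4*h <= 1)) -> ((h < 8 -> ((2*h < 8 -> ((not (4*h < 8)) and (e = -7 -> 2*e < -16))) and ((not (2*h < 8)) -> (e = -7 -> 2*e < -16)))) and ((not (h < 8)) -> (e = -7 -> 2*e < -16))))
Before skip: (4*h <= 1 -> (e = -7 -> 2*e < -16)) and ((not (4*h <= 1)) -> ((h < 8 -> ((2*h < 8 -> ((not (4*h < 8)) and (e = -7 -> 2*e < -16))) and ((not (2*h < 8)) -> (e = -7 -> 2*e < -16)))) and ((not (h < 8)) -> (e = -7 -> 2*e < -16))))
Answer: WP = (4*h <= 1 -> (e = -7 -> 2*e < -16)) and ((not (4*h <= 1)) -> ((h < 8 -> ((2*h < 8 -> ((not (4*h < 8)) and (e = -7 -> 2*e < -16))) and ((not (2*h < 8)) -> (e = -7 -> 2*e < -16)))) and ((not (h < 8)) -> (e = -7 -> 2*e < -16))))
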